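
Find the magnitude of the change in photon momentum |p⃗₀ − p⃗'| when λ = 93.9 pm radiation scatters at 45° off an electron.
5.3808e-24 kg·m/s

Photon momentum magnitude is p = h/λ.

Initial momentum:
p₀ = h/λ = 6.6261e-34/9.3900e-11 = 7.0565e-24 kg·m/s

After scattering:
λ' = λ + Δλ = 93.9 + 0.7106 = 94.6106 pm
p' = h/λ' = 6.6261e-34/9.4611e-11 = 7.0035e-24 kg·m/s

Momentum is a vector; the scattered photon's direction makes angle θ = 45° with the incident direction. The magnitude of the vector change Δp⃗ = p⃗₀ − p⃗' is found from the law of cosines:
|Δp⃗|² = p₀² + p'² − 2p₀p'cos θ
|Δp⃗|² = (7.0565e-24)² + (7.0035e-24)² − 2·7.0565e-24·7.0035e-24·cos(45°)
|Δp⃗| = 5.3808e-24 kg·m/s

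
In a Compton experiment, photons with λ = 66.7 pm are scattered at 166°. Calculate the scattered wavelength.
71.4805 pm

Using the Compton scattering formula:
λ' = λ + Δλ = λ + λ_C(1 - cos θ)

Given:
- Initial wavelength λ = 66.7 pm
- Scattering angle θ = 166°
- Compton wavelength λ_C ≈ 2.4263 pm

Calculate the shift:
Δλ = 2.4263 × (1 - cos(166°))
Δλ = 2.4263 × 1.9703
Δλ = 4.7805 pm

Final wavelength:
λ' = 66.7 + 4.7805 = 71.4805 pm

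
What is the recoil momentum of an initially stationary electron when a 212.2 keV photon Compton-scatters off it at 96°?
1.4404e-22 kg·m/s

The electron is initially at rest, so by conservation of momentum:
p⃗_e = p⃗₀ − p⃗'  (incident photon momentum minus scattered photon momentum)

Photon momentum magnitudes (p = h/λ = E/c):
λ₀ = hc/E₀ = 5.8428 pm → p₀ = h/λ₀ = 1.1341e-22 kg·m/s
Δλ = λ_C(1 − cos 96°) = 2.6799 pm
λ' = 8.5227 pm → p' = h/λ' = 7.7746e-23 kg·m/s

The scattered photon makes angle θ = 96° with the incident direction, so by the law of cosines:
|p⃗_e|² = p₀² + p'² − 2p₀p'cos θ
|p⃗_e|² = (1.1341e-22)² + (7.7746e-23)² − 2·1.1341e-22·7.7746e-23·cos(96°)
|p⃗_e| = 1.4404e-22 kg·m/s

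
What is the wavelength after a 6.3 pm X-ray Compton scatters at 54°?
7.3002 pm

Using the Compton scattering formula:
λ' = λ + Δλ = λ + λ_C(1 - cos θ)

Given:
- Initial wavelength λ = 6.3 pm
- Scattering angle θ = 54°
- Compton wavelength λ_C ≈ 2.4263 pm

Calculate the shift:
Δλ = 2.4263 × (1 - cos(54°))
Δλ = 2.4263 × 0.4122
Δλ = 1.0002 pm

Final wavelength:
λ' = 6.3 + 1.0002 = 7.3002 pm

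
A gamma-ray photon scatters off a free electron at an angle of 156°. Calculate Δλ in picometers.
4.6429 pm

Using the Compton scattering formula:
Δλ = λ_C(1 - cos θ)

where λ_C = h/(m_e·c) ≈ 2.4263 pm is the Compton wavelength of an electron.

For θ = 156°:
cos(156°) = -0.9135
1 - cos(156°) = 1.9135

Δλ = 2.4263 × 1.9135
Δλ = 4.6429 pm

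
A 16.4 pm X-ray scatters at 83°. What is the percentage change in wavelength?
12.9916%

Calculate the Compton shift:
Δλ = λ_C(1 - cos(83°))
Δλ = 2.4263 × (1 - cos(83°))
Δλ = 2.4263 × 0.8781
Δλ = 2.1306 pm

Percentage change:
(Δλ/λ₀) × 100 = (2.1306/16.4) × 100
= 12.9916%

(Intermediate values are shown rounded; full precision is carried through to the final answer.)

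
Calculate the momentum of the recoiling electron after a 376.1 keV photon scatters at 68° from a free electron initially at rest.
1.9652e-22 kg·m/s

The electron is initially at rest, so by conservation of momentum:
p⃗_e = p⃗₀ − p⃗'  (incident photon momentum minus scattered photon momentum)

Photon momentum magnitudes (p = h/λ = E/c):
λ₀ = hc/E₀ = 3.2966 pm → p₀ = h/λ₀ = 2.0100e-22 kg·m/s
Δλ = λ_C(1 − cos 68°) = 1.5174 pm
λ' = 4.8140 pm → p' = h/λ' = 1.3764e-22 kg·m/s

The scattered photon makes angle θ = 68° with the incident direction, so by the law of cosines:
|p⃗_e|² = p₀² + p'² − 2p₀p'cos θ
|p⃗_e|² = (2.0100e-22)² + (1.3764e-22)² − 2·2.0100e-22·1.3764e-22·cos(68°)
|p⃗_e| = 1.9652e-22 kg·m/s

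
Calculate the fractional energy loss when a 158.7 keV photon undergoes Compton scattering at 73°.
0.1802 (or 18.02%)

Calculate initial and final photon energies:

Initial: E₀ = 158.7 keV → λ₀ = 7.8125 pm
Compton shift: Δλ = 1.7169 pm
Final wavelength: λ' = 9.5294 pm
Final energy: E' = 130.1068 keV

Fractional energy loss:
(E₀ - E')/E₀ = (158.7000 - 130.1068)/158.7000
= 28.5932/158.7000
= 0.1802
= 18.02%

(Intermediate values are shown rounded; full precision is carried through to the final answer.)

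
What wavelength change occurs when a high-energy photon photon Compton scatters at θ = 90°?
2.4263 pm

Using the Compton scattering formula:
Δλ = λ_C(1 - cos θ)

where λ_C = h/(m_e·c) ≈ 2.4263 pm is the Compton wavelength of an electron.

For θ = 90°:
cos(90°) = 0.0000
1 - cos(90°) = 1.0000

Δλ = 2.4263 × 1.0000
Δλ = 2.4263 pm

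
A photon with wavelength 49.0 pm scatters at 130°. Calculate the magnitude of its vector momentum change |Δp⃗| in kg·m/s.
2.3593e-23 kg·m/s

Photon momentum magnitude is p = h/λ.

Initial momentum:
p₀ = h/λ = 6.6261e-34/4.9000e-11 = 1.3523e-23 kg·m/s

After scattering:
λ' = λ + Δλ = 49.0 + 3.9859 = 52.9859 pm
p' = h/λ' = 6.6261e-34/5.2986e-11 = 1.2505e-23 kg·m/s

Momentum is a vector; the scattered photon's direction makes angle θ = 130° with the incident direction. The magnitude of the vector change Δp⃗ = p⃗₀ − p⃗' is found from the law of cosines:
|Δp⃗|² = p₀² + p'² − 2p₀p'cos θ
|Δp⃗|² = (1.3523e-23)² + (1.2505e-23)² − 2·1.3523e-23·1.2505e-23·cos(130°)
|Δp⃗| = 2.3593e-23 kg·m/s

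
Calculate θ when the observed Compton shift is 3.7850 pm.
124.05°

From the Compton formula Δλ = λ_C(1 - cos θ), we can solve for θ:

cos θ = 1 - Δλ/λ_C

Given:
- Δλ = 3.7850 pm
- λ_C = h/(m_e·c) ≈ 2.42631024 pm

cos θ = 1 - 3.7850/2.42631024
cos θ = 1 - 1.559982
cos θ = -0.559982

θ = arccos(-0.559982)
θ = 124.05°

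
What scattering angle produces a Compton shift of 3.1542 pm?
107.46°

From the Compton formula Δλ = λ_C(1 - cos θ), we can solve for θ:

cos θ = 1 - Δλ/λ_C

Given:
- Δλ = 3.1542 pm
- λ_C = h/(m_e·c) ≈ 2.42631024 pm

cos θ = 1 - 3.1542/2.42631024
cos θ = 1 - 1.299999
cos θ = -0.299999

θ = arccos(-0.299999)
θ = 107.46°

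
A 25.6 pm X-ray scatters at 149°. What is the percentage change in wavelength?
17.6018%

Calculate the Compton shift:
Δλ = λ_C(1 - cos(149°))
Δλ = 2.4263 × (1 - cos(149°))
Δλ = 2.4263 × 1.8572
Δλ = 4.5061 pm

Percentage change:
(Δλ/λ₀) × 100 = (4.5061/25.6) × 100
= 17.6018%

(Intermediate values are shown rounded; full precision is carried through to the final answer.)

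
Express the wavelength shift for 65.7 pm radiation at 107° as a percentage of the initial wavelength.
4.7727%

Calculate the Compton shift:
Δλ = λ_C(1 - cos(107°))
Δλ = 2.4263 × (1 - cos(107°))
Δλ = 2.4263 × 1.2924
Δλ = 3.1357 pm

Percentage change:
(Δλ/λ₀) × 100 = (3.1357/65.7) × 100
= 4.7727%

(Intermediate values are shown rounded; full precision is carried through to the final answer.)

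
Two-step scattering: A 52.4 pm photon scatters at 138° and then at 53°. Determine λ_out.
57.5955 pm

Apply Compton shift twice:

First scattering at θ₁ = 138°:
Δλ₁ = λ_C(1 - cos(138°))
Δλ₁ = 2.4263 × 1.7431
Δλ₁ = 4.2294 pm

After first scattering:
λ₁ = 52.4 + 4.2294 = 56.6294 pm

Second scattering at θ₂ = 53°:
Δλ₂ = λ_C(1 - cos(53°))
Δλ₂ = 2.4263 × 0.3982
Δλ₂ = 0.9661 pm

Final wavelength:
λ₂ = 56.6294 + 0.9661 = 57.5955 pm

Total shift: Δλ_total = 4.2294 + 0.9661 = 5.1955 pm

(Intermediate values are shown rounded; full precision is carried through to the final answer.)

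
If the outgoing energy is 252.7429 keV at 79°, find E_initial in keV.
421.3999 keV

Convert final energy to wavelength (hc ≈ 1239.842 keV·pm):
λ' = hc/E' = 1239.842 / 252.7429 = 4.9055 pm

Calculate the Compton shift:
Δλ = λ_C(1 - cos(79°))
Δλ = 2.4263 × (1 - cos(79°))
Δλ = 1.9633 pm

Initial wavelength:
λ = λ' - Δλ = 4.9055 - 1.9633 = 2.9422 pm

Initial energy:
E = hc/λ = 1239.842 / 2.9422 = 421.3999 keV

(Intermediate values are shown rounded; full precision is carried through to the final answer.)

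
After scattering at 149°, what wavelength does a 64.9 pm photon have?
69.4061 pm

Using the Compton scattering formula:
λ' = λ + Δλ = λ + λ_C(1 - cos θ)

Given:
- Initial wavelength λ = 64.9 pm
- Scattering angle θ = 149°
- Compton wavelength λ_C ≈ 2.4263 pm

Calculate the shift:
Δλ = 2.4263 × (1 - cos(149°))
Δλ = 2.4263 × 1.8572
Δλ = 4.5061 pm

Final wavelength:
λ' = 64.9 + 4.5061 = 69.4061 pm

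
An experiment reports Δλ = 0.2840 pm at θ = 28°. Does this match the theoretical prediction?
Yes, consistent

Calculate the expected shift for θ = 28°:

Δλ_expected = λ_C(1 - cos(28°))
Δλ_expected = 2.4263 × (1 - cos(28°))
Δλ_expected = 2.4263 × 0.1171
Δλ_expected = 0.2840 pm

Given shift: 0.2840 pm
Expected shift: 0.2840 pm
Difference: 0.0000 pm

The values match. This is consistent with Compton scattering at the stated angle.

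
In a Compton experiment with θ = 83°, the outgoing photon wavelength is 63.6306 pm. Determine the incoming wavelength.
61.5000 pm

From λ' = λ + Δλ, we have λ = λ' - Δλ

First calculate the Compton shift:
Δλ = λ_C(1 - cos θ)
Δλ = 2.4263 × (1 - cos(83°))
Δλ = 2.4263 × 0.8781
Δλ = 2.1306 pm

Initial wavelength:
λ = λ' - Δλ
λ = 63.6306 - 2.1306
λ = 61.5000 pm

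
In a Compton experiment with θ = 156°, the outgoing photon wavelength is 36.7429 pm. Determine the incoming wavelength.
32.1000 pm

From λ' = λ + Δλ, we have λ = λ' - Δλ

First calculate the Compton shift:
Δλ = λ_C(1 - cos θ)
Δλ = 2.4263 × (1 - cos(156°))
Δλ = 2.4263 × 1.9135
Δλ = 4.6429 pm

Initial wavelength:
λ = λ' - Δλ
λ = 36.7429 - 4.6429
λ = 32.1000 pm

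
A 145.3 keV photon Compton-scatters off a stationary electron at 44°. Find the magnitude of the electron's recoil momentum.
5.6280e-23 kg·m/s

The electron is initially at rest, so by conservation of momentum:
p⃗_e = p⃗₀ − p⃗'  (incident photon momentum minus scattered photon momentum)

Photon momentum magnitudes (p = h/λ = E/c):
λ₀ = hc/E₀ = 8.5330 pm → p₀ = h/λ₀ = 7.7652e-23 kg·m/s
Δλ = λ_C(1 − cos 44°) = 0.6810 pm
λ' = 9.2139 pm → p' = h/λ' = 7.1913e-23 kg·m/s

The scattered photon makes angle θ = 44° with the incident direction, so by the law of cosines:
|p⃗_e|² = p₀² + p'² − 2p₀p'cos θ
|p⃗_e|² = (7.7652e-23)² + (7.1913e-23)² − 2·7.7652e-23·7.1913e-23·cos(44°)
|p⃗_e| = 5.6280e-23 kg·m/s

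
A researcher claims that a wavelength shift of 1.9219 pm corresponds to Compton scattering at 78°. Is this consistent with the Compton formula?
Yes, consistent

Calculate the expected shift for θ = 78°:

Δλ_expected = λ_C(1 - cos(78°))
Δλ_expected = 2.4263 × (1 - cos(78°))
Δλ_expected = 2.4263 × 0.7921
Δλ_expected = 1.9219 pm

Given shift: 1.9219 pm
Expected shift: 1.9219 pm
Difference: 0.0000 pm

The values match. This is consistent with Compton scattering at the stated angle.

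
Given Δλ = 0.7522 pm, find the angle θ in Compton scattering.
46.37°

From the Compton formula Δλ = λ_C(1 - cos θ), we can solve for θ:

cos θ = 1 - Δλ/λ_C

Given:
- Δλ = 0.7522 pm
- λ_C = h/(m_e·c) ≈ 2.42631024 pm

cos θ = 1 - 0.7522/2.42631024
cos θ = 1 - 0.310018
cos θ = 0.689982

θ = arccos(0.689982)
θ = 46.37°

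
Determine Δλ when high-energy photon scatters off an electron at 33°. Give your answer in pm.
0.3914 pm

Using the Compton scattering formula:
Δλ = λ_C(1 - cos θ)

where λ_C = h/(m_e·c) ≈ 2.4263 pm is the Compton wavelength of an electron.

For θ = 33°:
cos(33°) = 0.8387
1 - cos(33°) = 0.1613

Δλ = 2.4263 × 0.1613
Δλ = 0.3914 pm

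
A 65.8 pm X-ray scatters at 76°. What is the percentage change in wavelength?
2.7953%

Calculate the Compton shift:
Δλ = λ_C(1 - cos(76°))
Δλ = 2.4263 × (1 - cos(76°))
Δλ = 2.4263 × 0.7581
Δλ = 1.8393 pm

Percentage change:
(Δλ/λ₀) × 100 = (1.8393/65.8) × 100
= 2.7953%

(Intermediate values are shown rounded; full precision is carried through to the final answer.)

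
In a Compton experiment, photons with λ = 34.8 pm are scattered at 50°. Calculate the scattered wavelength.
35.6667 pm

Using the Compton scattering formula:
λ' = λ + Δλ = λ + λ_C(1 - cos θ)

Given:
- Initial wavelength λ = 34.8 pm
- Scattering angle θ = 50°
- Compton wavelength λ_C ≈ 2.4263 pm

Calculate the shift:
Δλ = 2.4263 × (1 - cos(50°))
Δλ = 2.4263 × 0.3572
Δλ = 0.8667 pm

Final wavelength:
λ' = 34.8 + 0.8667 = 35.6667 pm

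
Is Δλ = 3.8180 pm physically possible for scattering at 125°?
Yes, consistent

Calculate the expected shift for θ = 125°:

Δλ_expected = λ_C(1 - cos(125°))
Δλ_expected = 2.4263 × (1 - cos(125°))
Δλ_expected = 2.4263 × 1.5736
Δλ_expected = 3.8180 pm

Given shift: 3.8180 pm
Expected shift: 3.8180 pm
Difference: 0.0000 pm

The values match. This is consistent with Compton scattering at the stated angle.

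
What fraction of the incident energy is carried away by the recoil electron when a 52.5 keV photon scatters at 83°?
0.0828 (or 8.28%)

Calculate initial and final photon energies:

Initial: E₀ = 52.5 keV → λ₀ = 23.6160 pm
Compton shift: Δλ = 2.1306 pm
Final wavelength: λ' = 25.7467 pm
Final energy: E' = 48.1555 keV

Fractional energy loss:
(E₀ - E')/E₀ = (52.5000 - 48.1555)/52.5000
= 4.3445/52.5000
= 0.0828
= 8.28%

(Intermediate values are shown rounded; full precision is carried through to the final answer.)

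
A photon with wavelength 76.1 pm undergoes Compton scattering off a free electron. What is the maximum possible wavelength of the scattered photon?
80.9526 pm (at θ = 180°)

The Compton shift is Δλ = λ_C(1 − cos θ).

Since cos θ ranges from −1 to 1, the factor (1 − cos θ) ranges from 0 to 2; the maximum shift occurs at θ = 180° (backscattering):
Δλ_max = 2λ_C = 2 × 2.4263 pm = 4.8526 pm

Maximum scattered wavelength:
λ'_max = λ₀ + Δλ_max = 76.1 + 4.8526 = 80.9526 pm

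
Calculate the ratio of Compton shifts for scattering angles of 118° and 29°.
118° produces the larger shift by a factor of 11.720

Calculate both shifts using Δλ = λ_C(1 - cos θ):

For θ₁ = 29°:
Δλ₁ = 2.4263 × (1 - cos(29°))
Δλ₁ = 2.4263 × 0.1254
Δλ₁ = 0.3042 pm

For θ₂ = 118°:
Δλ₂ = 2.4263 × (1 - cos(118°))
Δλ₂ = 2.4263 × 1.4695
Δλ₂ = 3.5654 pm

The 118° angle produces the larger shift.
Ratio: 3.5654/0.3042 = 11.720

(Intermediate values are shown rounded; full precision is carried through to the final answer.)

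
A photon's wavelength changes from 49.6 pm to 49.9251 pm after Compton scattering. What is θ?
30.00°

First find the wavelength shift:
Δλ = λ' - λ = 49.9251 - 49.6 = 0.3251 pm

Using Δλ = λ_C(1 - cos θ), with λ_C = h/(m_e·c) ≈ 2.42631024 pm:
cos θ = 1 - Δλ/λ_C
cos θ = 1 - 0.3251/2.42631024
cos θ = 0.866011

θ = arccos(0.866011)
θ = 30.00°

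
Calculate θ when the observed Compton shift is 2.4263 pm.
90.00°

From the Compton formula Δλ = λ_C(1 - cos θ), we can solve for θ:

cos θ = 1 - Δλ/λ_C

Given:
- Δλ = 2.4263 pm
- λ_C = h/(m_e·c) ≈ 2.42631024 pm

cos θ = 1 - 2.4263/2.42631024
cos θ = 1 - 0.999996
cos θ = 0.000004

θ = arccos(0.000004)
θ = 90.00°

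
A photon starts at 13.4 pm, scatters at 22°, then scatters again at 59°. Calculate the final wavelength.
14.7533 pm

Apply Compton shift twice:

First scattering at θ₁ = 22°:
Δλ₁ = λ_C(1 - cos(22°))
Δλ₁ = 2.4263 × 0.0728
Δλ₁ = 0.1767 pm

After first scattering:
λ₁ = 13.4 + 0.1767 = 13.5767 pm

Second scattering at θ₂ = 59°:
Δλ₂ = λ_C(1 - cos(59°))
Δλ₂ = 2.4263 × 0.4850
Δλ₂ = 1.1767 pm

Final wavelength:
λ₂ = 13.5767 + 1.1767 = 14.7533 pm

Total shift: Δλ_total = 0.1767 + 1.1767 = 1.3533 pm

(Intermediate values are shown rounded; full precision is carried through to the final answer.)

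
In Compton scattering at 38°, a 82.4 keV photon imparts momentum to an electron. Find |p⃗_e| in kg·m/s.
2.8234e-23 kg·m/s

The electron is initially at rest, so by conservation of momentum:
p⃗_e = p⃗₀ − p⃗'  (incident photon momentum minus scattered photon momentum)

Photon momentum magnitudes (p = h/λ = E/c):
λ₀ = hc/E₀ = 15.0466 pm → p₀ = h/λ₀ = 4.4037e-23 kg·m/s
Δλ = λ_C(1 − cos 38°) = 0.5144 pm
λ' = 15.5610 pm → p' = h/λ' = 4.2581e-23 kg·m/s

The scattered photon makes angle θ = 38° with the incident direction, so by the law of cosines:
|p⃗_e|² = p₀² + p'² − 2p₀p'cos θ
|p⃗_e|² = (4.4037e-23)² + (4.2581e-23)² − 2·4.4037e-23·4.2581e-23·cos(38°)
|p⃗_e| = 2.8234e-23 kg·m/s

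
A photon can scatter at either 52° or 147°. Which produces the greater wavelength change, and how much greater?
147° produces the larger shift by a factor of 4.784

Calculate both shifts using Δλ = λ_C(1 - cos θ):

For θ₁ = 52°:
Δλ₁ = 2.4263 × (1 - cos(52°))
Δλ₁ = 2.4263 × 0.3843
Δλ₁ = 0.9325 pm

For θ₂ = 147°:
Δλ₂ = 2.4263 × (1 - cos(147°))
Δλ₂ = 2.4263 × 1.8387
Δλ₂ = 4.4612 pm

The 147° angle produces the larger shift.
Ratio: 4.4612/0.9325 = 4.784

(Intermediate values are shown rounded; full precision is carried through to the final answer.)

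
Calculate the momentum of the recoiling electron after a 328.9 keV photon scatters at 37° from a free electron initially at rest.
1.0687e-22 kg·m/s

The electron is initially at rest, so by conservation of momentum:
p⃗_e = p⃗₀ − p⃗'  (incident photon momentum minus scattered photon momentum)

Photon momentum magnitudes (p = h/λ = E/c):
λ₀ = hc/E₀ = 3.7697 pm → p₀ = h/λ₀ = 1.7577e-22 kg·m/s
Δλ = λ_C(1 − cos 37°) = 0.4886 pm
λ' = 4.2582 pm → p' = h/λ' = 1.5561e-22 kg·m/s

The scattered photon makes angle θ = 37° with the incident direction, so by the law of cosines:
|p⃗_e|² = p₀² + p'² − 2p₀p'cos θ
|p⃗_e|² = (1.7577e-22)² + (1.5561e-22)² − 2·1.7577e-22·1.5561e-22·cos(37°)
|p⃗_e| = 1.0687e-22 kg·m/s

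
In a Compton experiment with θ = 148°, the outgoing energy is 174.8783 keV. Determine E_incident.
475.8002 keV

Convert final energy to wavelength (hc ≈ 1239.842 keV·pm):
λ' = hc/E' = 1239.842 / 174.8783 = 7.0897 pm

Calculate the Compton shift:
Δλ = λ_C(1 - cos(148°))
Δλ = 2.4263 × (1 - cos(148°))
Δλ = 4.4839 pm

Initial wavelength:
λ = λ' - Δλ = 7.0897 - 4.4839 = 2.6058 pm

Initial energy:
E = hc/λ = 1239.842 / 2.6058 = 475.8002 keV

(Intermediate values are shown rounded; full precision is carried through to the final answer.)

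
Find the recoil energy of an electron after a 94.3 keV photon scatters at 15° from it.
0.5893 keV

By energy conservation: K_e = E_initial - E_final

First find the scattered photon energy:
Initial wavelength: λ = hc/E = 13.1478 pm
Compton shift: Δλ = λ_C(1 - cos(15°)) = 0.0827 pm
Final wavelength: λ' = 13.1478 + 0.0827 = 13.2305 pm
Final photon energy: E' = hc/λ' = 93.7107 keV

Electron kinetic energy:
K_e = E - E' = 94.3000 - 93.7107 = 0.5893 keV

(Intermediate values are shown rounded; full precision is carried through to the final answer.)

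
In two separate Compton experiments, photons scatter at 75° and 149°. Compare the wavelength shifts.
149° produces the larger shift by a factor of 2.506

Calculate both shifts using Δλ = λ_C(1 - cos θ):

For θ₁ = 75°:
Δλ₁ = 2.4263 × (1 - cos(75°))
Δλ₁ = 2.4263 × 0.7412
Δλ₁ = 1.7983 pm

For θ₂ = 149°:
Δλ₂ = 2.4263 × (1 - cos(149°))
Δλ₂ = 2.4263 × 1.8572
Δλ₂ = 4.5061 pm

The 149° angle produces the larger shift.
Ratio: 4.5061/1.7983 = 2.506

(Intermediate values are shown rounded; full precision is carried through to the final answer.)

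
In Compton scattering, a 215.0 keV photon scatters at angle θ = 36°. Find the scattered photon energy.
199.0086 keV

First convert energy to wavelength:
λ = hc/E, with hc ≈ 1239.842 keV·pm (i.e. 1239.842 eV·nm)

For E = 215.0 keV = 215000 eV:
λ = 1239.842 keV·pm / 215.0 keV
λ = 5.7667 pm

Calculate the Compton shift:
Δλ = λ_C(1 - cos(36°)) = 2.4263 × 0.1910
Δλ = 0.4634 pm

Final wavelength:
λ' = 5.7667 + 0.4634 = 6.2301 pm

Final energy:
E' = hc/λ' = 1239.842 / 6.2301 = 199.0086 keV

(Intermediate values are shown rounded; full precision is carried through to the final answer.)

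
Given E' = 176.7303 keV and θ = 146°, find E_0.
481.0000 keV

Convert final energy to wavelength (hc ≈ 1239.842 keV·pm):
λ' = hc/E' = 1239.842 / 176.7303 = 7.0154 pm

Calculate the Compton shift:
Δλ = λ_C(1 - cos(146°))
Δλ = 2.4263 × (1 - cos(146°))
Δλ = 4.4378 pm

Initial wavelength:
λ = λ' - Δλ = 7.0154 - 4.4378 = 2.5776 pm

Initial energy:
E = hc/λ = 1239.842 / 2.5776 = 481.0000 keV

(Intermediate values are shown rounded; full precision is carried through to the final answer.)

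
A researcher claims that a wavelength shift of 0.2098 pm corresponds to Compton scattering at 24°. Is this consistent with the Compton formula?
Yes, consistent

Calculate the expected shift for θ = 24°:

Δλ_expected = λ_C(1 - cos(24°))
Δλ_expected = 2.4263 × (1 - cos(24°))
Δλ_expected = 2.4263 × 0.0865
Δλ_expected = 0.2098 pm

Given shift: 0.2098 pm
Expected shift: 0.2098 pm
Difference: 0.0000 pm

The values match. This is consistent with Compton scattering at the stated angle.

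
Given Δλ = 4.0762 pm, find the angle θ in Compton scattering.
132.84°

From the Compton formula Δλ = λ_C(1 - cos θ), we can solve for θ:

cos θ = 1 - Δλ/λ_C

Given:
- Δλ = 4.0762 pm
- λ_C = h/(m_e·c) ≈ 2.42631024 pm

cos θ = 1 - 4.0762/2.42631024
cos θ = 1 - 1.680000
cos θ = -0.680000

θ = arccos(-0.680000)
θ = 132.84°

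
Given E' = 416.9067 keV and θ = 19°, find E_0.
436.3000 keV

Convert final energy to wavelength (hc ≈ 1239.842 keV·pm):
λ' = hc/E' = 1239.842 / 416.9067 = 2.9739 pm

Calculate the Compton shift:
Δλ = λ_C(1 - cos(19°))
Δλ = 2.4263 × (1 - cos(19°))
Δλ = 0.1322 pm

Initial wavelength:
λ = λ' - Δλ = 2.9739 - 0.1322 = 2.8417 pm

Initial energy:
E = hc/λ = 1239.842 / 2.8417 = 436.3000 keV

(Intermediate values are shown rounded; full precision is carried through to the final answer.)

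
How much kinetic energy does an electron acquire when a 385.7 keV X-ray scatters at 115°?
199.7117 keV

By energy conservation: K_e = E_initial - E_final

First find the scattered photon energy:
Initial wavelength: λ = hc/E = 3.2145 pm
Compton shift: Δλ = λ_C(1 - cos(115°)) = 3.4517 pm
Final wavelength: λ' = 3.2145 + 3.4517 = 6.6662 pm
Final photon energy: E' = hc/λ' = 185.9883 keV

Electron kinetic energy:
K_e = E - E' = 385.7000 - 185.9883 = 199.7117 keV

(Intermediate values are shown rounded; full precision is carried through to the final answer.)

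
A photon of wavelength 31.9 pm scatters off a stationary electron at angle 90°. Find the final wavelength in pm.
34.3263 pm

Using the Compton scattering formula:
λ' = λ + Δλ = λ + λ_C(1 - cos θ)

Given:
- Initial wavelength λ = 31.9 pm
- Scattering angle θ = 90°
- Compton wavelength λ_C ≈ 2.4263 pm

Calculate the shift:
Δλ = 2.4263 × (1 - cos(90°))
Δλ = 2.4263 × 1.0000
Δλ = 2.4263 pm

Final wavelength:
λ' = 31.9 + 2.4263 = 34.3263 pm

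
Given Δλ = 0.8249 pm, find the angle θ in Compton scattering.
48.70°

From the Compton formula Δλ = λ_C(1 - cos θ), we can solve for θ:

cos θ = 1 - Δλ/λ_C

Given:
- Δλ = 0.8249 pm
- λ_C = h/(m_e·c) ≈ 2.42631024 pm

cos θ = 1 - 0.8249/2.42631024
cos θ = 1 - 0.339981
cos θ = 0.660019

θ = arccos(0.660019)
θ = 48.70°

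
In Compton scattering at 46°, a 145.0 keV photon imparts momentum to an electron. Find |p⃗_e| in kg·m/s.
5.8420e-23 kg·m/s

The electron is initially at rest, so by conservation of momentum:
p⃗_e = p⃗₀ − p⃗'  (incident photon momentum minus scattered photon momentum)

Photon momentum magnitudes (p = h/λ = E/c):
λ₀ = hc/E₀ = 8.5506 pm → p₀ = h/λ₀ = 7.7492e-23 kg·m/s
Δλ = λ_C(1 − cos 46°) = 0.7409 pm
λ' = 9.2915 pm → p' = h/λ' = 7.1313e-23 kg·m/s

The scattered photon makes angle θ = 46° with the incident direction, so by the law of cosines:
|p⃗_e|² = p₀² + p'² − 2p₀p'cos θ
|p⃗_e|² = (7.7492e-23)² + (7.1313e-23)² − 2·7.7492e-23·7.1313e-23·cos(46°)
|p⃗_e| = 5.8420e-23 kg·m/s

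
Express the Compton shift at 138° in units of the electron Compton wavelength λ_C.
1.7431 λ_C

The Compton shift formula is:
Δλ = λ_C(1 - cos θ)

Dividing both sides by λ_C:
Δλ/λ_C = 1 - cos θ

For θ = 138°:
Δλ/λ_C = 1 - cos(138°)
Δλ/λ_C = 1 - -0.7431
Δλ/λ_C = 1.7431

This means the shift is 1.7431 × λ_C = 4.2294 pm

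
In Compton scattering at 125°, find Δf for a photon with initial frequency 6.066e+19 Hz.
2.644e+19 Hz (decrease)

Convert frequency to wavelength (c = 299792458 m/s):
λ₀ = c/f₀ = 299792458/6.066e+19 = 4.9421770e-12 m = 4.9422 pm

Calculate Compton shift:
Δλ = λ_C(1 - cos(125°)) = 3.8180 pm

Final wavelength:
λ' = λ₀ + Δλ = 4.9422 + 3.8180 = 8.7602 pm

Final frequency:
f' = c/λ' = 299792458/8.7601616e-12 = 3.4222252e+19 Hz

Frequency shift (decrease):
Δf = f₀ - f' = 6.066e+19 - 3.4222252e+19 = 2.644e+19 Hz

(Intermediate values are shown rounded; full precision is carried through to the final answer.)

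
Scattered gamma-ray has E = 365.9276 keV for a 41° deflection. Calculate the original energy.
443.9000 keV

Convert final energy to wavelength (hc ≈ 1239.842 keV·pm):
λ' = hc/E' = 1239.842 / 365.9276 = 3.3882 pm

Calculate the Compton shift:
Δλ = λ_C(1 - cos(41°))
Δλ = 2.4263 × (1 - cos(41°))
Δλ = 0.5952 pm

Initial wavelength:
λ = λ' - Δλ = 3.3882 - 0.5952 = 2.7931 pm

Initial energy:
E = hc/λ = 1239.842 / 2.7931 = 443.9000 keV

(Intermediate values are shown rounded; full precision is carried through to the final answer.)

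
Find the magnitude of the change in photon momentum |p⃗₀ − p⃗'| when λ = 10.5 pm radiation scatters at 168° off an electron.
1.0585e-22 kg·m/s

Photon momentum magnitude is p = h/λ.

Initial momentum:
p₀ = h/λ = 6.6261e-34/1.0500e-11 = 6.3105e-23 kg·m/s

After scattering:
λ' = λ + Δλ = 10.5 + 4.7996 = 15.2996 pm
p' = h/λ' = 6.6261e-34/1.5300e-11 = 4.3309e-23 kg·m/s

Momentum is a vector; the scattered photon's direction makes angle θ = 168° with the incident direction. The magnitude of the vector change Δp⃗ = p⃗₀ − p⃗' is found from the law of cosines:
|Δp⃗|² = p₀² + p'² − 2p₀p'cos θ
|Δp⃗|² = (6.3105e-23)² + (4.3309e-23)² − 2·6.3105e-23·4.3309e-23·cos(168°)
|Δp⃗| = 1.0585e-22 kg·m/s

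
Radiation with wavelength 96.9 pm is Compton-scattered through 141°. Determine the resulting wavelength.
101.2119 pm

Using the Compton scattering formula:
λ' = λ + Δλ = λ + λ_C(1 - cos θ)

Given:
- Initial wavelength λ = 96.9 pm
- Scattering angle θ = 141°
- Compton wavelength λ_C ≈ 2.4263 pm

Calculate the shift:
Δλ = 2.4263 × (1 - cos(141°))
Δλ = 2.4263 × 1.7771
Δλ = 4.3119 pm

Final wavelength:
λ' = 96.9 + 4.3119 = 101.2119 pm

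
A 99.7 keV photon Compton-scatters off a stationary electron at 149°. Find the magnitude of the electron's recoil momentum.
8.9114e-23 kg·m/s

The electron is initially at rest, so by conservation of momentum:
p⃗_e = p⃗₀ − p⃗'  (incident photon momentum minus scattered photon momentum)

Photon momentum magnitudes (p = h/λ = E/c):
λ₀ = hc/E₀ = 12.4357 pm → p₀ = h/λ₀ = 5.3283e-23 kg·m/s
Δλ = λ_C(1 − cos 149°) = 4.5061 pm
λ' = 16.9418 pm → p' = h/λ' = 3.9111e-23 kg·m/s

The scattered photon makes angle θ = 149° with the incident direction, so by the law of cosines:
|p⃗_e|² = p₀² + p'² − 2p₀p'cos θ
|p⃗_e|² = (5.3283e-23)² + (3.9111e-23)² − 2·5.3283e-23·3.9111e-23·cos(149°)
|p⃗_e| = 8.9114e-23 kg·m/s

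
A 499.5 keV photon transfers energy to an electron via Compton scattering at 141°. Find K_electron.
317.0113 keV

By energy conservation: K_e = E_initial - E_final

First find the scattered photon energy:
Initial wavelength: λ = hc/E = 2.4822 pm
Compton shift: Δλ = λ_C(1 - cos(141°)) = 4.3119 pm
Final wavelength: λ' = 2.4822 + 4.3119 = 6.7941 pm
Final photon energy: E' = hc/λ' = 182.4887 keV

Electron kinetic energy:
K_e = E - E' = 499.5000 - 182.4887 = 317.0113 keV

(Intermediate values are shown rounded; full precision is carried through to the final answer.)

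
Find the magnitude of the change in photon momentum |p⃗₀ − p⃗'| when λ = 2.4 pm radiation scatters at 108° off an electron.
3.3260e-22 kg·m/s

Photon momentum magnitude is p = h/λ.

Initial momentum:
p₀ = h/λ = 6.6261e-34/2.4000e-12 = 2.7609e-22 kg·m/s

After scattering:
λ' = λ + Δλ = 2.4 + 3.1761 = 5.5761 pm
p' = h/λ' = 6.6261e-34/5.5761e-12 = 1.1883e-22 kg·m/s

Momentum is a vector; the scattered photon's direction makes angle θ = 108° with the incident direction. The magnitude of the vector change Δp⃗ = p⃗₀ − p⃗' is found from the law of cosines:
|Δp⃗|² = p₀² + p'² − 2p₀p'cos θ
|Δp⃗|² = (2.7609e-22)² + (1.1883e-22)² − 2·2.7609e-22·1.1883e-22·cos(108°)
|Δp⃗| = 3.3260e-22 kg·m/s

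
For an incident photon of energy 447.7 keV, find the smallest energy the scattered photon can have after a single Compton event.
162.6667 keV (at θ = 180°)

The scattered photon has minimum energy when its wavelength is maximum, i.e., when the Compton shift Δλ = λ_C(1 − cos θ) is maximum. This occurs at θ = 180° (backscattering), giving Δλ_max = 2λ_C = 4.8526 pm.

Initial wavelength: λ₀ = hc/E₀ = 2.7694 pm
Maximum final wavelength: λ'_max = λ₀ + 2λ_C = 2.7694 + 4.8526 = 7.6220 pm
Minimum final energy: E'_min = hc/λ'_max = 162.6667 keV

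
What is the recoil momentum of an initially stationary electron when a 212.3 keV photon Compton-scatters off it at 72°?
1.2026e-22 kg·m/s

The electron is initially at rest, so by conservation of momentum:
p⃗_e = p⃗₀ − p⃗'  (incident photon momentum minus scattered photon momentum)

Photon momentum magnitudes (p = h/λ = E/c):
λ₀ = hc/E₀ = 5.8400 pm → p₀ = h/λ₀ = 1.1346e-22 kg·m/s
Δλ = λ_C(1 − cos 72°) = 1.6765 pm
λ' = 7.5166 pm → p' = h/λ' = 8.8153e-23 kg·m/s

The scattered photon makes angle θ = 72° with the incident direction, so by the law of cosines:
|p⃗_e|² = p₀² + p'² − 2p₀p'cos θ
|p⃗_e|² = (1.1346e-22)² + (8.8153e-23)² − 2·1.1346e-22·8.8153e-23·cos(72°)
|p⃗_e| = 1.2026e-22 kg·m/s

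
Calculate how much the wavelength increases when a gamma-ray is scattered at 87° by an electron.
2.2993 pm

Using the Compton scattering formula:
Δλ = λ_C(1 - cos θ)

where λ_C = h/(m_e·c) ≈ 2.4263 pm is the Compton wavelength of an electron.

For θ = 87°:
cos(87°) = 0.0523
1 - cos(87°) = 0.9477

Δλ = 2.4263 × 0.9477
Δλ = 2.2993 pm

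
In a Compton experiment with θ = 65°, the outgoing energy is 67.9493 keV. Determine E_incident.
73.6001 keV

Convert final energy to wavelength (hc ≈ 1239.842 keV·pm):
λ' = hc/E' = 1239.842 / 67.9493 = 18.2466 pm

Calculate the Compton shift:
Δλ = λ_C(1 - cos(65°))
Δλ = 2.4263 × (1 - cos(65°))
Δλ = 1.4009 pm

Initial wavelength:
λ = λ' - Δλ = 18.2466 - 1.4009 = 16.8457 pm

Initial energy:
E = hc/λ = 1239.842 / 16.8457 = 73.6001 keV

(Intermediate values are shown rounded; full precision is carried through to the final answer.)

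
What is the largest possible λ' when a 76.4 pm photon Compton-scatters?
81.2526 pm (at θ = 180°)

The Compton shift is Δλ = λ_C(1 − cos θ).

Since cos θ ranges from −1 to 1, the factor (1 − cos θ) ranges from 0 to 2; the maximum shift occurs at θ = 180° (backscattering):
Δλ_max = 2λ_C = 2 × 2.4263 pm = 4.8526 pm

Maximum scattered wavelength:
λ'_max = λ₀ + Δλ_max = 76.4 + 4.8526 = 81.2526 pm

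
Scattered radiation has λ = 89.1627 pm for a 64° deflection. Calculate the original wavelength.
87.8000 pm

From λ' = λ + Δλ, we have λ = λ' - Δλ

First calculate the Compton shift:
Δλ = λ_C(1 - cos θ)
Δλ = 2.4263 × (1 - cos(64°))
Δλ = 2.4263 × 0.5616
Δλ = 1.3627 pm

Initial wavelength:
λ = λ' - Δλ
λ = 89.1627 - 1.3627
λ = 87.8000 pm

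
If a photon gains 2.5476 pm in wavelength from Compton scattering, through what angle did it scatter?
92.87°

From the Compton formula Δλ = λ_C(1 - cos θ), we can solve for θ:

cos θ = 1 - Δλ/λ_C

Given:
- Δλ = 2.5476 pm
- λ_C = h/(m_e·c) ≈ 2.42631024 pm

cos θ = 1 - 2.5476/2.42631024
cos θ = 1 - 1.049989
cos θ = -0.049989

θ = arccos(-0.049989)
θ = 92.87°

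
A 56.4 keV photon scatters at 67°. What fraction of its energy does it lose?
0.0630 (or 6.30%)

Calculate initial and final photon energies:

Initial: E₀ = 56.4 keV → λ₀ = 21.9830 pm
Compton shift: Δλ = 1.4783 pm
Final wavelength: λ' = 23.4613 pm
Final energy: E' = 52.8463 keV

Fractional energy loss:
(E₀ - E')/E₀ = (56.4000 - 52.8463)/56.4000
= 3.5537/56.4000
= 0.0630
= 6.30%

(Intermediate values are shown rounded; full precision is carried through to the final answer.)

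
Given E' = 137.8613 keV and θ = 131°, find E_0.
249.2000 keV

Convert final energy to wavelength (hc ≈ 1239.842 keV·pm):
λ' = hc/E' = 1239.842 / 137.8613 = 8.9934 pm

Calculate the Compton shift:
Δλ = λ_C(1 - cos(131°))
Δλ = 2.4263 × (1 - cos(131°))
Δλ = 4.0181 pm

Initial wavelength:
λ = λ' - Δλ = 8.9934 - 4.0181 = 4.9753 pm

Initial energy:
E = hc/λ = 1239.842 / 4.9753 = 249.2000 keV

(Intermediate values are shown rounded; full precision is carried through to the final answer.)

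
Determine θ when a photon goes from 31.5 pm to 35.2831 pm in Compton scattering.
124.00°

First find the wavelength shift:
Δλ = λ' - λ = 35.2831 - 31.5 = 3.7831 pm

Using Δλ = λ_C(1 - cos θ), with λ_C = h/(m_e·c) ≈ 2.42631024 pm:
cos θ = 1 - Δλ/λ_C
cos θ = 1 - 3.7831/2.42631024
cos θ = -0.559199

θ = arccos(-0.559199)
θ = 124.00°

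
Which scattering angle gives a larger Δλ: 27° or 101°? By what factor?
101° produces the larger shift by a factor of 10.926

Calculate both shifts using Δλ = λ_C(1 - cos θ):

For θ₁ = 27°:
Δλ₁ = 2.4263 × (1 - cos(27°))
Δλ₁ = 2.4263 × 0.1090
Δλ₁ = 0.2645 pm

For θ₂ = 101°:
Δλ₂ = 2.4263 × (1 - cos(101°))
Δλ₂ = 2.4263 × 1.1908
Δλ₂ = 2.8893 pm

The 101° angle produces the larger shift.
Ratio: 2.8893/0.2645 = 10.926

(Intermediate values are shown rounded; full precision is carried through to the final answer.)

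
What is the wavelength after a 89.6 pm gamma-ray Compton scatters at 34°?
90.0148 pm

Using the Compton scattering formula:
λ' = λ + Δλ = λ + λ_C(1 - cos θ)

Given:
- Initial wavelength λ = 89.6 pm
- Scattering angle θ = 34°
- Compton wavelength λ_C ≈ 2.4263 pm

Calculate the shift:
Δλ = 2.4263 × (1 - cos(34°))
Δλ = 2.4263 × 0.1710
Δλ = 0.4148 pm

Final wavelength:
λ' = 89.6 + 0.4148 = 90.0148 pm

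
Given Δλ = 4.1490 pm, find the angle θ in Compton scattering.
135.24°

From the Compton formula Δλ = λ_C(1 - cos θ), we can solve for θ:

cos θ = 1 - Δλ/λ_C

Given:
- Δλ = 4.1490 pm
- λ_C = h/(m_e·c) ≈ 2.42631024 pm

cos θ = 1 - 4.1490/2.42631024
cos θ = 1 - 1.710004
cos θ = -0.710004

θ = arccos(-0.710004)
θ = 135.24°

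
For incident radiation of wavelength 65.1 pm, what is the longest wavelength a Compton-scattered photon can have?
69.9526 pm (at θ = 180°)

The Compton shift is Δλ = λ_C(1 − cos θ).

Since cos θ ranges from −1 to 1, the factor (1 − cos θ) ranges from 0 to 2; the maximum shift occurs at θ = 180° (backscattering):
Δλ_max = 2λ_C = 2 × 2.4263 pm = 4.8526 pm

Maximum scattered wavelength:
λ'_max = λ₀ + Δλ_max = 65.1 + 4.8526 = 69.9526 pm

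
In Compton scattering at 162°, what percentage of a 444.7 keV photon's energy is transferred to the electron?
0.6293 (or 62.93%)

Calculate initial and final photon energies:

Initial: E₀ = 444.7 keV → λ₀ = 2.7880 pm
Compton shift: Δλ = 4.7339 pm
Final wavelength: λ' = 7.5219 pm
Final energy: E' = 164.8307 keV

Fractional energy loss:
(E₀ - E')/E₀ = (444.7000 - 164.8307)/444.7000
= 279.8693/444.7000
= 0.6293
= 62.93%

(Intermediate values are shown rounded; full precision is carried through to the final answer.)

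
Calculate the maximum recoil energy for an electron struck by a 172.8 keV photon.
69.7172 keV

Maximum energy transfer occurs at θ = 180° (backscattering).

Initial photon: E₀ = 172.8 keV → λ₀ = 7.1750 pm

Maximum Compton shift (at 180°):
Δλ_max = 2λ_C = 2 × 2.4263 = 4.8526 pm

Final wavelength:
λ' = 7.1750 + 4.8526 = 12.0276 pm

Minimum photon energy (maximum energy to electron):
E'_min = hc/λ' = 103.0828 keV

Maximum electron kinetic energy:
K_max = E₀ - E'_min = 172.8000 - 103.0828 = 69.7172 keV

(Intermediate values are shown rounded; full precision is carried through to the final answer.)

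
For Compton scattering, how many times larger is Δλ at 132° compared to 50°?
132° produces the larger shift by a factor of 4.673

Calculate both shifts using Δλ = λ_C(1 - cos θ):

For θ₁ = 50°:
Δλ₁ = 2.4263 × (1 - cos(50°))
Δλ₁ = 2.4263 × 0.3572
Δλ₁ = 0.8667 pm

For θ₂ = 132°:
Δλ₂ = 2.4263 × (1 - cos(132°))
Δλ₂ = 2.4263 × 1.6691
Δλ₂ = 4.0498 pm

The 132° angle produces the larger shift.
Ratio: 4.0498/0.8667 = 4.673

(Intermediate values are shown rounded; full precision is carried through to the final answer.)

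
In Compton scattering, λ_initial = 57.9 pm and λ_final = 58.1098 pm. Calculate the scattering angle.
24.00°

First find the wavelength shift:
Δλ = λ' - λ = 58.1098 - 57.9 = 0.2098 pm

Using Δλ = λ_C(1 - cos θ), with λ_C = h/(m_e·c) ≈ 2.42631024 pm:
cos θ = 1 - Δλ/λ_C
cos θ = 1 - 0.2098/2.42631024
cos θ = 0.913531

θ = arccos(0.913531)
θ = 24.00°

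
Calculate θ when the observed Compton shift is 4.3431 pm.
142.19°

From the Compton formula Δλ = λ_C(1 - cos θ), we can solve for θ:

cos θ = 1 - Δλ/λ_C

Given:
- Δλ = 4.3431 pm
- λ_C = h/(m_e·c) ≈ 2.42631024 pm

cos θ = 1 - 4.3431/2.42631024
cos θ = 1 - 1.790002
cos θ = -0.790002

θ = arccos(-0.790002)
θ = 142.19°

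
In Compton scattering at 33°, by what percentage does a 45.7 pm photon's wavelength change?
0.8565%

Calculate the Compton shift:
Δλ = λ_C(1 - cos(33°))
Δλ = 2.4263 × (1 - cos(33°))
Δλ = 2.4263 × 0.1613
Δλ = 0.3914 pm

Percentage change:
(Δλ/λ₀) × 100 = (0.3914/45.7) × 100
= 0.8565%

(Intermediate values are shown rounded; full precision is carried through to the final answer.)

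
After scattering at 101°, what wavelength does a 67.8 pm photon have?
70.6893 pm

Using the Compton scattering formula:
λ' = λ + Δλ = λ + λ_C(1 - cos θ)

Given:
- Initial wavelength λ = 67.8 pm
- Scattering angle θ = 101°
- Compton wavelength λ_C ≈ 2.4263 pm

Calculate the shift:
Δλ = 2.4263 × (1 - cos(101°))
Δλ = 2.4263 × 1.1908
Δλ = 2.8893 pm

Final wavelength:
λ' = 67.8 + 2.8893 = 70.6893 pm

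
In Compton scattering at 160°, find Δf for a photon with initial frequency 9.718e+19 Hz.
5.870e+19 Hz (decrease)

Convert frequency to wavelength (c = 299792458 m/s):
λ₀ = c/f₀ = 299792458/9.718e+19 = 3.0849193e-12 m = 3.0849 pm

Calculate Compton shift:
Δλ = λ_C(1 - cos(160°)) = 4.7063 pm

Final wavelength:
λ' = λ₀ + Δλ = 3.0849 + 4.7063 = 7.7912 pm

Final frequency:
f' = c/λ' = 299792458/7.7912154e-12 = 3.8478266e+19 Hz

Frequency shift (decrease):
Δf = f₀ - f' = 9.718e+19 - 3.8478266e+19 = 5.870e+19 Hz

(Intermediate values are shown rounded; full precision is carried through to the final answer.)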